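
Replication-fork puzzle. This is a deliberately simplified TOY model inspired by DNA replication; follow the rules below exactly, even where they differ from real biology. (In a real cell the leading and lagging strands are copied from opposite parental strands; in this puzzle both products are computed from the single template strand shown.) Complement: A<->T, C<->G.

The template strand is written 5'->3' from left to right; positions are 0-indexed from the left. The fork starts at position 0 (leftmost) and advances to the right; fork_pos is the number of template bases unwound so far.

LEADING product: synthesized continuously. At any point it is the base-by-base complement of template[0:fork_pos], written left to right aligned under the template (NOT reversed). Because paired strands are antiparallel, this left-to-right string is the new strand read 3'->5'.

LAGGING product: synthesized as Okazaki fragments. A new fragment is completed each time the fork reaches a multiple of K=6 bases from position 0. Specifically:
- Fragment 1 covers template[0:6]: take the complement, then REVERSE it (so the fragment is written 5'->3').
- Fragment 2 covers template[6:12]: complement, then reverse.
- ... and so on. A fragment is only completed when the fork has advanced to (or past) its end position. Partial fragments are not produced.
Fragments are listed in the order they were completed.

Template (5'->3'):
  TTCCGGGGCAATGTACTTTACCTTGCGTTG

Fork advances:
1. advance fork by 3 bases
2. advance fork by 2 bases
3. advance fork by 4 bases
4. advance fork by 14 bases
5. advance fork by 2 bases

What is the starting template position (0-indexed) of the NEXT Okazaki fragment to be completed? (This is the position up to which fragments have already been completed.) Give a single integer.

Step 1: advance 3 -> fork_pos = 0 + 3 = 3. Next multiple of 6 is 6 (not reached); still 0 fragment(s).
Step 2: advance 2 -> fork_pos = 3 + 2 = 5. Next multiple of 6 is 6 (not reached); still 0 fragment(s).
Step 3: advance 4 -> fork_pos = 5 + 4 = 9. Reached multiple(s) of 6: 6 -> fragment 1 completed (1 total).
Step 4: advance 14 -> fork_pos = 9 + 14 = 23. Reached multiple(s) of 6: 12, 18 -> fragments 2-3 completed (3 total).
Step 5: advance 2 -> fork_pos = 23 + 2 = 25. Reached multiple(s) of 6: 24 -> fragment 4 completed (4 total).
4 fragment(s) completed, covering template[0:24] (4 x 6 = 24). The next fragment, fragment 5, covers template[24:30], so it starts at position 24.

Answer: 24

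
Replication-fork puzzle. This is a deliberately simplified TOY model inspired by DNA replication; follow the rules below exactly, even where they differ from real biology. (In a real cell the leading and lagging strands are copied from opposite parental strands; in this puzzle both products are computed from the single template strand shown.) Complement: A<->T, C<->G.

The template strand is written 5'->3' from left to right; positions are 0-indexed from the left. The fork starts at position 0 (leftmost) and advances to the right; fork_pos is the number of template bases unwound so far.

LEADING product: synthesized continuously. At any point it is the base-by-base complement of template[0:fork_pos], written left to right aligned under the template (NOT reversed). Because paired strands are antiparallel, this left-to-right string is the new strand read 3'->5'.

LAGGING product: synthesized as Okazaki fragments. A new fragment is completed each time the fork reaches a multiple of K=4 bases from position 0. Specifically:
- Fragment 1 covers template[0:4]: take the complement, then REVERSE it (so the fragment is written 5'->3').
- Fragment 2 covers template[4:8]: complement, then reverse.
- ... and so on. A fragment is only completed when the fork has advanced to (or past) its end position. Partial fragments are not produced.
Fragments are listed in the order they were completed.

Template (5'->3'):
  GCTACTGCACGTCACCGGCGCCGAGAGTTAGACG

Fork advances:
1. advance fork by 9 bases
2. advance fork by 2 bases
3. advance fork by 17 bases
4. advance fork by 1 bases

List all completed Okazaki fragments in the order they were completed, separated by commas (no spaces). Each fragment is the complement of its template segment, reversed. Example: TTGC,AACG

Step 1: advance 9 -> fork_pos = 0 + 9 = 9. Reached multiple(s) of 4: 4, 8 -> fragments 1-2 completed (2 total).
Step 2: advance 2 -> fork_pos = 9 + 2 = 11. Next multiple of 4 is 12 (not reached); still 2 fragment(s).
Step 3: advance 17 -> fork_pos = 11 + 17 = 28. Reached multiple(s) of 4: 12, 16, 20, 24, 28 -> fragments 3-7 completed (7 total).
Step 4: advance 1 -> fork_pos = 28 + 1 = 29. Next multiple of 4 is 32 (not reached); still 7 fragment(s).
Final fork_pos = 29, so 7 fragment(s) are complete. Build each: template segment -> complement -> reverse.
Fragment 1: template[0:4] = GCTA -> complement CGAT -> reversed TAGC
Fragment 2: template[4:8] = CTGC -> complement GACG -> reversed GCAG
Fragment 3: template[8:12] = ACGT -> complement TGCA -> reversed ACGT
Fragment 4: template[12:16] = CACC -> complement GTGG -> reversed GGTG
Fragment 5: template[16:20] = GGCG -> complement CCGC -> reversed CGCC
Fragment 6: template[20:24] = CCGA -> complement GGCT -> reversed TCGG
Fragment 7: template[24:28] = GAGT -> complement CTCA -> reversed ACTC

Answer: TAGC,GCAG,ACGT,GGTG,CGCC,TCGG,ACTC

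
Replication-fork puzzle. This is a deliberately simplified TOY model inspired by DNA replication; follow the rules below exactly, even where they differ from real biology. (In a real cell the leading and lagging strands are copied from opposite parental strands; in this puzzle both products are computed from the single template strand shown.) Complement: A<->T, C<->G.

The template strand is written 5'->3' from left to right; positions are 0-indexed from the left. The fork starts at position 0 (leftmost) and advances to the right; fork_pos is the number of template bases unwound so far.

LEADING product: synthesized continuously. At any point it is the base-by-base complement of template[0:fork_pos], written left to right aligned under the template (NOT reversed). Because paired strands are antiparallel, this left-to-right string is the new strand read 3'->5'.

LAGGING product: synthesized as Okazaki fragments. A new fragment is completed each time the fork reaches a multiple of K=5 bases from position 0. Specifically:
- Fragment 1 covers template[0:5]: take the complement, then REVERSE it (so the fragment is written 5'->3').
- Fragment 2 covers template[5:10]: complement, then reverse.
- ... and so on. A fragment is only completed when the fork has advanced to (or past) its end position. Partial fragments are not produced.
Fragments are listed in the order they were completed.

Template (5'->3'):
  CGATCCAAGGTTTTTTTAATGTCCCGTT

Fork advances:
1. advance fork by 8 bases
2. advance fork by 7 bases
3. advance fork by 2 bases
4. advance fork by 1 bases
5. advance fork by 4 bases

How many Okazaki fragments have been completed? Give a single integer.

Step 1: advance 8 -> fork_pos = 0 + 8 = 8. Reached multiple(s) of 5: 5 -> fragment 1 completed (1 total).
Step 2: advance 7 -> fork_pos = 8 + 7 = 15. Reached multiple(s) of 5: 10, 15 -> fragments 2-3 completed (3 total).
Step 3: advance 2 -> fork_pos = 15 + 2 = 17. Next multiple of 5 is 20 (not reached); still 3 fragment(s).
Step 4: advance 1 -> fork_pos = 17 + 1 = 18. Next multiple of 5 is 20 (not reached); still 3 fragment(s).
Step 5: advance 4 -> fork_pos = 18 + 4 = 22. Reached multiple(s) of 5: 20 -> fragment 4 completed (4 total).
Check: final fork_pos = 22; the multiples of 5 that are <= 22 are 5..20 -> 22 // 5 = 4 completed fragment(s).

Answer: 4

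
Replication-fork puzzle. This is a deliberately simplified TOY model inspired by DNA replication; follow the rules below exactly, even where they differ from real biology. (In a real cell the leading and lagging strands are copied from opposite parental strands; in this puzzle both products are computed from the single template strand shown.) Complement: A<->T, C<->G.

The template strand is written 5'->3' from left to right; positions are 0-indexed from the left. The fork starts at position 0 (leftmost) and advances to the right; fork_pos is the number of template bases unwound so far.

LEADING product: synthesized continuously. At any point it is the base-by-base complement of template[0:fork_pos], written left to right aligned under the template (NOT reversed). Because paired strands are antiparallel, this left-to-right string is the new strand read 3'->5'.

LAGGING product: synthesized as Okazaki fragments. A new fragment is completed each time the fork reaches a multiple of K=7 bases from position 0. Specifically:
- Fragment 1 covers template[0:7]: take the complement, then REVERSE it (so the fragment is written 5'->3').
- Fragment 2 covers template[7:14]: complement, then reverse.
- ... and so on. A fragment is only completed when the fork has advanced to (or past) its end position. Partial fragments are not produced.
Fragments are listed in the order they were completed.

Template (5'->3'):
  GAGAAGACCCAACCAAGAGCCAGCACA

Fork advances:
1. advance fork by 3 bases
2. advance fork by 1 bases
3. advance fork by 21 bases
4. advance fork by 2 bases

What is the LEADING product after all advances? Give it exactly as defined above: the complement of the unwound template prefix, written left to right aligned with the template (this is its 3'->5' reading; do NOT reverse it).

Answer: CTCTTCTGGGTTGGTTCTCGGTCGTGT

Derivation:
Step 1: advance 3 -> fork_pos = 0 + 3 = 3.
Step 2: advance 1 -> fork_pos = 3 + 1 = 4.
Step 3: advance 21 -> fork_pos = 4 + 21 = 25.
Step 4: advance 2 -> fork_pos = 25 + 2 = 27.
Unwound prefix: template[0:27] = GAGAAGACCCAACCAAGAGCCAGCACA
Complement it base by base (A<->T, C<->G), keeping left-to-right order:
  [0:5] GAGAA -> CTCTT
  [5:10] GACCC -> CTGGG
  [10:15] AACCA -> TTGGT
  [15:20] AGAGC -> TCTCG
  [20:25] CAGCA -> GTCGT
  [25:27] CA -> GT
Concatenate: CTCTTCTGGGTTGGTTCTCGGTCGTGT (length 27; written aligned with the template, i.e. 3'->5').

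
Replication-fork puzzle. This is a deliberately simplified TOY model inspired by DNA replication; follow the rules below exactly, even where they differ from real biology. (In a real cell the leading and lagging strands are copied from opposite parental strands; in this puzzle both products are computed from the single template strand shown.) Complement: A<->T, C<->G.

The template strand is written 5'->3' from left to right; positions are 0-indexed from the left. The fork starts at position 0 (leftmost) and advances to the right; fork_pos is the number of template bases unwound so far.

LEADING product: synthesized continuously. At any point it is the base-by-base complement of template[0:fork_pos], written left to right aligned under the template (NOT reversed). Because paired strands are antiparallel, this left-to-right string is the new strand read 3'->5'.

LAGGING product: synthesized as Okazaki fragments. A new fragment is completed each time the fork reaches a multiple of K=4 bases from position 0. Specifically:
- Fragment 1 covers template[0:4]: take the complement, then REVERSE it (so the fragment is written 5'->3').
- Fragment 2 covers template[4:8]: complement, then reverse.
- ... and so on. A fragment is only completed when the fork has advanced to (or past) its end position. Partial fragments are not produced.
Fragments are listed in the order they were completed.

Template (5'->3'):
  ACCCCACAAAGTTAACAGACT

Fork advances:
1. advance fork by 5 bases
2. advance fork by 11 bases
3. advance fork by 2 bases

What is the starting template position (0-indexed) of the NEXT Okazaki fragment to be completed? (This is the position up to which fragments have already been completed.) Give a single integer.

Answer: 16

Derivation:
Step 1: advance 5 -> fork_pos = 0 + 5 = 5. Reached multiple(s) of 4: 4 -> fragment 1 completed (1 total).
Step 2: advance 11 -> fork_pos = 5 + 11 = 16. Reached multiple(s) of 4: 8, 12, 16 -> fragments 2-4 completed (4 total).
Step 3: advance 2 -> fork_pos = 16 + 2 = 18. Next multiple of 4 is 20 (not reached); still 4 fragment(s).
4 fragment(s) completed, covering template[0:16] (4 x 4 = 16). The next fragment, fragment 5, covers template[16:20], so it starts at position 16.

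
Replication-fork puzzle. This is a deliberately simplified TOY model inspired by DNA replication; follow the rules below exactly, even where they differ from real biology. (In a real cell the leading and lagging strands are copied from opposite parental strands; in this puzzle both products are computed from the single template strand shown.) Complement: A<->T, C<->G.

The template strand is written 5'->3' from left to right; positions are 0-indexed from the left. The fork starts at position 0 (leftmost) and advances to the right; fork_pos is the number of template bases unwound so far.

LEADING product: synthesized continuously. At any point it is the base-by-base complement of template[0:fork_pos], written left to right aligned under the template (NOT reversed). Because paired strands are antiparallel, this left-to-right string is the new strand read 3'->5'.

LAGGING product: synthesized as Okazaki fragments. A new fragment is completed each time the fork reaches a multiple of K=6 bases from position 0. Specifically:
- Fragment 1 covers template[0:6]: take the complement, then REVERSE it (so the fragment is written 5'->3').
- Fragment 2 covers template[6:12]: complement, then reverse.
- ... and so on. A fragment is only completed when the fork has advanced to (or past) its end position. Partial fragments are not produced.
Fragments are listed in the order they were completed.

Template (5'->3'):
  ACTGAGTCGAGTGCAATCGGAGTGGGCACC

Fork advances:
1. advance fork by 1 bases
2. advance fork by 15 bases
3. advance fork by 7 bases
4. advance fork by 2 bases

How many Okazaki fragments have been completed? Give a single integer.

Step 1: advance 1 -> fork_pos = 0 + 1 = 1. Next multiple of 6 is 6 (not reached); still 0 fragment(s).
Step 2: advance 15 -> fork_pos = 1 + 15 = 16. Reached multiple(s) of 6: 6, 12 -> fragments 1-2 completed (2 total).
Step 3: advance 7 -> fork_pos = 16 + 7 = 23. Reached multiple(s) of 6: 18 -> fragment 3 completed (3 total).
Step 4: advance 2 -> fork_pos = 23 + 2 = 25. Reached multiple(s) of 6: 24 -> fragment 4 completed (4 total).
Check: final fork_pos = 25; the multiples of 6 that are <= 25 are 6..24 -> 25 // 6 = 4 completed fragment(s).

Answer: 4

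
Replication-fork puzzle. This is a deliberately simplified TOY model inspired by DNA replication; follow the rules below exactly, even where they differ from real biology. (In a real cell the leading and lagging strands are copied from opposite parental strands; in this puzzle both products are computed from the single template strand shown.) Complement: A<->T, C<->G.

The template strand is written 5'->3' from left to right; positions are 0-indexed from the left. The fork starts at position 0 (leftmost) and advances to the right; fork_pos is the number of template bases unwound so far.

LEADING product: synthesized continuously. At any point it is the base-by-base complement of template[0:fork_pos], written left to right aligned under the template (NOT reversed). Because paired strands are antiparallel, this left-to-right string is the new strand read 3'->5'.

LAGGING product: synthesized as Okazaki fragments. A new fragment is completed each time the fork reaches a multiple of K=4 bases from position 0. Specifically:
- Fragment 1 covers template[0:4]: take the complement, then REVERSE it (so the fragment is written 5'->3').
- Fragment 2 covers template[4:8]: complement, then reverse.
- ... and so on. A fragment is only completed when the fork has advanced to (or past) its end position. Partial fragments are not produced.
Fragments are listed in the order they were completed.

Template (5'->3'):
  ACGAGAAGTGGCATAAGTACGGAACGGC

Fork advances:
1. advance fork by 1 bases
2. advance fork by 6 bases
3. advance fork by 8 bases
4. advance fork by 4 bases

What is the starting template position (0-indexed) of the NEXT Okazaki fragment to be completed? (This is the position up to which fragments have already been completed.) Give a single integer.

Step 1: advance 1 -> fork_pos = 0 + 1 = 1. Next multiple of 4 is 4 (not reached); still 0 fragment(s).
Step 2: advance 6 -> fork_pos = 1 + 6 = 7. Reached multiple(s) of 4: 4 -> fragment 1 completed (1 total).
Step 3: advance 8 -> fork_pos = 7 + 8 = 15. Reached multiple(s) of 4: 8, 12 -> fragments 2-3 completed (3 total).
Step 4: advance 4 -> fork_pos = 15 + 4 = 19. Reached multiple(s) of 4: 16 -> fragment 4 completed (4 total).
4 fragment(s) completed, covering template[0:16] (4 x 4 = 16). The next fragment, fragment 5, covers template[16:20], so it starts at position 16.

Answer: 16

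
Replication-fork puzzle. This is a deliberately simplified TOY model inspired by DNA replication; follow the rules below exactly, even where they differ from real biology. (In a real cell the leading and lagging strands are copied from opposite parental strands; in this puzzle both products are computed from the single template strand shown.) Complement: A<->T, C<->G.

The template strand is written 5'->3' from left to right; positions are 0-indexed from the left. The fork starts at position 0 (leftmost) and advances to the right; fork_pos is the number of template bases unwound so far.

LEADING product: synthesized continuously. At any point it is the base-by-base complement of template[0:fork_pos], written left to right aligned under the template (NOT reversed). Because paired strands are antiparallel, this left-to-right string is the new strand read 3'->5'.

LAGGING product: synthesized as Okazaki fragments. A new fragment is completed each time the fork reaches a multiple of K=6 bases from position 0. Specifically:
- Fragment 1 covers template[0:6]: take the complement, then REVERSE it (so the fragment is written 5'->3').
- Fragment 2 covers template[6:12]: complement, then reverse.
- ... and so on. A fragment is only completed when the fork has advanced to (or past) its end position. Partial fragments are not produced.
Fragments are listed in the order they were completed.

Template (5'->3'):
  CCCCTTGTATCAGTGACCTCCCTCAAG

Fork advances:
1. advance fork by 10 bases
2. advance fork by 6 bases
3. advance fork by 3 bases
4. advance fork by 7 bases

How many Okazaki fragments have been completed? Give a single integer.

Answer: 4

Derivation:
Step 1: advance 10 -> fork_pos = 0 + 10 = 10. Reached multiple(s) of 6: 6 -> fragment 1 completed (1 total).
Step 2: advance 6 -> fork_pos = 10 + 6 = 16. Reached multiple(s) of 6: 12 -> fragment 2 completed (2 total).
Step 3: advance 3 -> fork_pos = 16 + 3 = 19. Reached multiple(s) of 6: 18 -> fragment 3 completed (3 total).
Step 4: advance 7 -> fork_pos = 19 + 7 = 26. Reached multiple(s) of 6: 24 -> fragment 4 completed (4 total).
Check: final fork_pos = 26; the multiples of 6 that are <= 26 are 6..24 -> 26 // 6 = 4 completed fragment(s).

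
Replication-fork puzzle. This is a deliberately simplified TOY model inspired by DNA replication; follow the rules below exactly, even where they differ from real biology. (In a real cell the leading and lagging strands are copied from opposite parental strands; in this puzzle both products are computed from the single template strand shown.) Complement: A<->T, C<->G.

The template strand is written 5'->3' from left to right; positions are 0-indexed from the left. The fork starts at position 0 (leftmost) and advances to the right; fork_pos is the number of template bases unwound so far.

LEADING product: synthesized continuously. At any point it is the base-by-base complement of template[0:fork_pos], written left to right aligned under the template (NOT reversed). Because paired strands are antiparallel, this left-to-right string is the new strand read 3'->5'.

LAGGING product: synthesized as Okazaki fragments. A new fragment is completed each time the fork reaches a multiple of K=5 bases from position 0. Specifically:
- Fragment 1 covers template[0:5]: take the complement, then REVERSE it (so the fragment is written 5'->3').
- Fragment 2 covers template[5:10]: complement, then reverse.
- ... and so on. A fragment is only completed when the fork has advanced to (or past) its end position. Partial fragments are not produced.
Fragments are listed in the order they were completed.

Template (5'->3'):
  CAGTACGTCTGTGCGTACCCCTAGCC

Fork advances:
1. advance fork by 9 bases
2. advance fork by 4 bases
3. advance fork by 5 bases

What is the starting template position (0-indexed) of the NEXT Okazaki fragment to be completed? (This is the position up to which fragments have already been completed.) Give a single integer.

Step 1: advance 9 -> fork_pos = 0 + 9 = 9. Reached multiple(s) of 5: 5 -> fragment 1 completed (1 total).
Step 2: advance 4 -> fork_pos = 9 + 4 = 13. Reached multiple(s) of 5: 10 -> fragment 2 completed (2 total).
Step 3: advance 5 -> fork_pos = 13 + 5 = 18. Reached multiple(s) of 5: 15 -> fragment 3 completed (3 total).
3 fragment(s) completed, covering template[0:15] (3 x 5 = 15). The next fragment, fragment 4, covers template[15:20], so it starts at position 15.

Answer: 15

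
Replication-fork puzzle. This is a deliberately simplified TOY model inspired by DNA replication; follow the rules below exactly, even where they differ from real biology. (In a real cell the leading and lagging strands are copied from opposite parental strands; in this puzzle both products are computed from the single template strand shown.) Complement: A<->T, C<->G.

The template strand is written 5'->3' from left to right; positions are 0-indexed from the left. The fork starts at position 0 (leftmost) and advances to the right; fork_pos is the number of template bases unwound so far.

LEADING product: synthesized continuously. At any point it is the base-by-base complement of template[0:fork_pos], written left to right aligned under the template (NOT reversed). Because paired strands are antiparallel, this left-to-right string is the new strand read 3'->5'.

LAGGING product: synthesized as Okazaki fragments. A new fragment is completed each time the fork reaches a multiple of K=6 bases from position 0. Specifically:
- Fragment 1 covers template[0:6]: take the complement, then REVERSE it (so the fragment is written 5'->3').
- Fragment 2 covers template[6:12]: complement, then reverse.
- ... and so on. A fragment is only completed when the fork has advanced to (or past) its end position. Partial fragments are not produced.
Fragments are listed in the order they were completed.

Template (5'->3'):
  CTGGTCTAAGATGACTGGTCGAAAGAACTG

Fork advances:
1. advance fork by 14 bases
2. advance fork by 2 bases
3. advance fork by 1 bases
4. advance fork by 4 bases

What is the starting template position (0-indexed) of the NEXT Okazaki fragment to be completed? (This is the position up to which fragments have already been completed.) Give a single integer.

Answer: 18

Derivation:
Step 1: advance 14 -> fork_pos = 0 + 14 = 14. Reached multiple(s) of 6: 6, 12 -> fragments 1-2 completed (2 total).
Step 2: advance 2 -> fork_pos = 14 + 2 = 16. Next multiple of 6 is 18 (not reached); still 2 fragment(s).
Step 3: advance 1 -> fork_pos = 16 + 1 = 17. Next multiple of 6 is 18 (not reached); still 2 fragment(s).
Step 4: advance 4 -> fork_pos = 17 + 4 = 21. Reached multiple(s) of 6: 18 -> fragment 3 completed (3 total).
3 fragment(s) completed, covering template[0:18] (3 x 6 = 18). The next fragment, fragment 4, covers template[18:24], so it starts at position 18.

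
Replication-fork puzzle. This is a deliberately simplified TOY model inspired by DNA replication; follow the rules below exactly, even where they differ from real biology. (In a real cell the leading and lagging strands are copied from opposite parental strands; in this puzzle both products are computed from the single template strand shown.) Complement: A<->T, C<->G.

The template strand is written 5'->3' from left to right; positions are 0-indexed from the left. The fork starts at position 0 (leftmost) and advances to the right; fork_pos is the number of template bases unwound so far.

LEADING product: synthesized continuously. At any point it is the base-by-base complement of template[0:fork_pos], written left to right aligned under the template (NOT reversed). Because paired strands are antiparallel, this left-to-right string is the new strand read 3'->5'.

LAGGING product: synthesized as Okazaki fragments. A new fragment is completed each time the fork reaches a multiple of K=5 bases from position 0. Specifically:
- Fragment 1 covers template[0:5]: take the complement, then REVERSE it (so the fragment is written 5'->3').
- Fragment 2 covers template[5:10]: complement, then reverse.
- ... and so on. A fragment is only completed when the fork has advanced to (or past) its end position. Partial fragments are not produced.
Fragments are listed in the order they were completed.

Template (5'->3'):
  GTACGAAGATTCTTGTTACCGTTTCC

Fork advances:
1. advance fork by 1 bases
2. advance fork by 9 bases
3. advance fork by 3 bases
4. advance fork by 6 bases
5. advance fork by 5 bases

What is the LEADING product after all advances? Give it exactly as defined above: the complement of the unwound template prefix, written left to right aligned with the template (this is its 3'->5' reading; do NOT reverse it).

Step 1: advance 1 -> fork_pos = 0 + 1 = 1.
Step 2: advance 9 -> fork_pos = 1 + 9 = 10.
Step 3: advance 3 -> fork_pos = 10 + 3 = 13.
Step 4: advance 6 -> fork_pos = 13 + 6 = 19.
Step 5: advance 5 -> fork_pos = 19 + 5 = 24.
Unwound prefix: template[0:24] = GTACGAAGATTCTTGTTACCGTTT
Complement it base by base (A<->T, C<->G), keeping left-to-right order:
  [0:5] GTACG -> CATGC
  [5:10] AAGAT -> TTCTA
  [10:15] TCTTG -> AGAAC
  [15:20] TTACC -> AATGG
  [20:24] GTTT -> CAAA
Concatenate: CATGCTTCTAAGAACAATGGCAAA (length 24; written aligned with the template, i.e. 3'->5').

Answer: CATGCTTCTAAGAACAATGGCAAA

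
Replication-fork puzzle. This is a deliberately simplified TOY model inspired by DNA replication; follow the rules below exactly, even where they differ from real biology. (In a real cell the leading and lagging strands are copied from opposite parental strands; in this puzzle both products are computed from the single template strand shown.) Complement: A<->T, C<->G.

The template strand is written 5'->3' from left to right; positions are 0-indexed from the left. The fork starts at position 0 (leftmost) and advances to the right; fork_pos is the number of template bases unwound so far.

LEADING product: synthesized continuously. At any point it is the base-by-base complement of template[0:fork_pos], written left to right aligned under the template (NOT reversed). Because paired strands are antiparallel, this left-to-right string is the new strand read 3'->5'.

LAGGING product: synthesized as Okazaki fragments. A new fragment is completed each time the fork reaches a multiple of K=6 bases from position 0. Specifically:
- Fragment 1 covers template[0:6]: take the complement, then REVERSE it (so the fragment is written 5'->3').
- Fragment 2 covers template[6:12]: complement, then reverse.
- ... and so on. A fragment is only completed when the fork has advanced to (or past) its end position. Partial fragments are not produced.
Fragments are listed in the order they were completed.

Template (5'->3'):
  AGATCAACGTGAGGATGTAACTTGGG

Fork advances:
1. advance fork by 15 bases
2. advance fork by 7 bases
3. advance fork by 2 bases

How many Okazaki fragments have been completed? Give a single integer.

Step 1: advance 15 -> fork_pos = 0 + 15 = 15. Reached multiple(s) of 6: 6, 12 -> fragments 1-2 completed (2 total).
Step 2: advance 7 -> fork_pos = 15 + 7 = 22. Reached multiple(s) of 6: 18 -> fragment 3 completed (3 total).
Step 3: advance 2 -> fork_pos = 22 + 2 = 24. Reached multiple(s) of 6: 24 -> fragment 4 completed (4 total).
Check: final fork_pos = 24; the multiples of 6 that are <= 24 are 6..24 -> 24 // 6 = 4 completed fragment(s).

Answer: 4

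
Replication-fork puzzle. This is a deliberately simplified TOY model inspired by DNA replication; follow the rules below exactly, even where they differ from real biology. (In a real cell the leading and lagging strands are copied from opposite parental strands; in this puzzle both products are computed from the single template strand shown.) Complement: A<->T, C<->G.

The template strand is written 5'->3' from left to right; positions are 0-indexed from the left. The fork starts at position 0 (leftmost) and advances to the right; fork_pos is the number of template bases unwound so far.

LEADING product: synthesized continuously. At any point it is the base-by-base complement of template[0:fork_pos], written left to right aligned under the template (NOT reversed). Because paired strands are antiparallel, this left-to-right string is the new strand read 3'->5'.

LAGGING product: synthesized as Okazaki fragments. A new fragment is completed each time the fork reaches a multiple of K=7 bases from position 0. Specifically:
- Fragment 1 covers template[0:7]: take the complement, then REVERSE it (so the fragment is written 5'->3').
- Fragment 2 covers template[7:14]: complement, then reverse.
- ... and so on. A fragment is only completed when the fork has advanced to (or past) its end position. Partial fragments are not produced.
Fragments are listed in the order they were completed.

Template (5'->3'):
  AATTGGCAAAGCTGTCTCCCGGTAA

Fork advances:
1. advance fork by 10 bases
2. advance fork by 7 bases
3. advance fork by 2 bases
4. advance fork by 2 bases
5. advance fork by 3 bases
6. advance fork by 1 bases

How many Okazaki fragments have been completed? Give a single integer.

Answer: 3

Derivation:
Step 1: advance 10 -> fork_pos = 0 + 10 = 10. Reached multiple(s) of 7: 7 -> fragment 1 completed (1 total).
Step 2: advance 7 -> fork_pos = 10 + 7 = 17. Reached multiple(s) of 7: 14 -> fragment 2 completed (2 total).
Step 3: advance 2 -> fork_pos = 17 + 2 = 19. Next multiple of 7 is 21 (not reached); still 2 fragment(s).
Step 4: advance 2 -> fork_pos = 19 + 2 = 21. Reached multiple(s) of 7: 21 -> fragment 3 completed (3 total).
Step 5: advance 3 -> fork_pos = 21 + 3 = 24. Next multiple of 7 is 28 (not reached); still 3 fragment(s).
Step 6: advance 1 -> fork_pos = 24 + 1 = 25. Next multiple of 7 is 28 (not reached); still 3 fragment(s).
Check: final fork_pos = 25; the multiples of 7 that are <= 25 are 7..21 -> 25 // 7 = 3 completed fragment(s).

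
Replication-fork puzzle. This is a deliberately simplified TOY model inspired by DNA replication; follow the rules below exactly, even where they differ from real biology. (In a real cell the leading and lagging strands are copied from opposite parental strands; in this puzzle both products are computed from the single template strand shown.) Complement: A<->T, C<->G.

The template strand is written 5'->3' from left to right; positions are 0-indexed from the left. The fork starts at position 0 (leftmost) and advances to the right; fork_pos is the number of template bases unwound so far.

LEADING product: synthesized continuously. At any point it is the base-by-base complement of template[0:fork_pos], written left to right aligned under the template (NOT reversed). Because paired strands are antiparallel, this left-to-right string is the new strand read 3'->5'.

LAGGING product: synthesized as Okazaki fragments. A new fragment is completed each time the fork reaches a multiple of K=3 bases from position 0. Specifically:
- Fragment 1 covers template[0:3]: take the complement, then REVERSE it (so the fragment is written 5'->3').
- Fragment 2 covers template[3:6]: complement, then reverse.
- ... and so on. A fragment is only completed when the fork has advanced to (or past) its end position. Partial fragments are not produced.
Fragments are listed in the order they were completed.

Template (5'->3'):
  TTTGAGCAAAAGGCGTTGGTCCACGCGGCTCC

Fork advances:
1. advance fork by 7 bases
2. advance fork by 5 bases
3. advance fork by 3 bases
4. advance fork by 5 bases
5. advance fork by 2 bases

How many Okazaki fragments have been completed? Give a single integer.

Answer: 7

Derivation:
Step 1: advance 7 -> fork_pos = 0 + 7 = 7. Reached multiple(s) of 3: 3, 6 -> fragments 1-2 completed (2 total).
Step 2: advance 5 -> fork_pos = 7 + 5 = 12. Reached multiple(s) of 3: 9, 12 -> fragments 3-4 completed (4 total).
Step 3: advance 3 -> fork_pos = 12 + 3 = 15. Reached multiple(s) of 3: 15 -> fragment 5 completed (5 total).
Step 4: advance 5 -> fork_pos = 15 + 5 = 20. Reached multiple(s) of 3: 18 -> fragment 6 completed (6 total).
Step 5: advance 2 -> fork_pos = 20 + 2 = 22. Reached multiple(s) of 3: 21 -> fragment 7 completed (7 total).
Check: final fork_pos = 22; the multiples of 3 that are <= 22 are 3..21 -> 22 // 3 = 7 completed fragment(s).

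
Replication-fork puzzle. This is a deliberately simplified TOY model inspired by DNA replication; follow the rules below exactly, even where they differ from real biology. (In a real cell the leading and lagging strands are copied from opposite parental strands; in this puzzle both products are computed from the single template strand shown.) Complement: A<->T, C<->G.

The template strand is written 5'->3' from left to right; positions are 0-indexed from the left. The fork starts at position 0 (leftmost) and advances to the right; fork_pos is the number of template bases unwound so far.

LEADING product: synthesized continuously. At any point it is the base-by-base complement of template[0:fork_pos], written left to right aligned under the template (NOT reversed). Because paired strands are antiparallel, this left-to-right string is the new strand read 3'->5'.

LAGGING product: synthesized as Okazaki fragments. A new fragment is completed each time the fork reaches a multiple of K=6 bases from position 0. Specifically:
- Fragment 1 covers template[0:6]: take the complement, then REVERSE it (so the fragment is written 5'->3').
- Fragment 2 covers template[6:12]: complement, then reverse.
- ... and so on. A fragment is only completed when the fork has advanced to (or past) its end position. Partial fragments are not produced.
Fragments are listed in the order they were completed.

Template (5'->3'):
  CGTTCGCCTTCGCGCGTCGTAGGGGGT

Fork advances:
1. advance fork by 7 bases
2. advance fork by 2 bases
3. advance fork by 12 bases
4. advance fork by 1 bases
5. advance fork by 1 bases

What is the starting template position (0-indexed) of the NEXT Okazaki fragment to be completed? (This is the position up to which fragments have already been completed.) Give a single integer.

Answer: 18

Derivation:
Step 1: advance 7 -> fork_pos = 0 + 7 = 7. Reached multiple(s) of 6: 6 -> fragment 1 completed (1 total).
Step 2: advance 2 -> fork_pos = 7 + 2 = 9. Next multiple of 6 is 12 (not reached); still 1 fragment(s).
Step 3: advance 12 -> fork_pos = 9 + 12 = 21. Reached multiple(s) of 6: 12, 18 -> fragments 2-3 completed (3 total).
Step 4: advance 1 -> fork_pos = 21 + 1 = 22. Next multiple of 6 is 24 (not reached); still 3 fragment(s).
Step 5: advance 1 -> fork_pos = 22 + 1 = 23. Next multiple of 6 is 24 (not reached); still 3 fragment(s).
3 fragment(s) completed, covering template[0:18] (3 x 6 = 18). The next fragment, fragment 4, covers template[18:24], so it starts at position 18.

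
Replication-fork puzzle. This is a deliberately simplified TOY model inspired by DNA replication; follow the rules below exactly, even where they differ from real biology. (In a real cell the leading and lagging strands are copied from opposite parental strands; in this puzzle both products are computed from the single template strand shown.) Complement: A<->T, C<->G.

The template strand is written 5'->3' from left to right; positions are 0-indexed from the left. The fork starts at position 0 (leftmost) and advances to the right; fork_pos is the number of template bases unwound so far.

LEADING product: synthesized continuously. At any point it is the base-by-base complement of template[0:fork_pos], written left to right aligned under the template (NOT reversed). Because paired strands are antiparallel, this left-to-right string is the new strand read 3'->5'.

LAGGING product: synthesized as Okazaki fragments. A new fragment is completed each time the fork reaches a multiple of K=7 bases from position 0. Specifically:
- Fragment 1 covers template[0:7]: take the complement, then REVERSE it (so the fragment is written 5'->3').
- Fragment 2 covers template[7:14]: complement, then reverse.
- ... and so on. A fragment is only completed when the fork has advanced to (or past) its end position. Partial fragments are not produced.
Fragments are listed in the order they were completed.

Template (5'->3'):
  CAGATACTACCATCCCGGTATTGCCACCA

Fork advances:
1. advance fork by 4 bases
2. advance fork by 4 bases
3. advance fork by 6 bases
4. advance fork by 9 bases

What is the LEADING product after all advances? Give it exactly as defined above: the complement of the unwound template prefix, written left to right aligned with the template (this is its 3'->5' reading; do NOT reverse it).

Answer: GTCTATGATGGTAGGGCCATAAC

Derivation:
Step 1: advance 4 -> fork_pos = 0 + 4 = 4.
Step 2: advance 4 -> fork_pos = 4 + 4 = 8.
Step 3: advance 6 -> fork_pos = 8 + 6 = 14.
Step 4: advance 9 -> fork_pos = 14 + 9 = 23.
Unwound prefix: template[0:23] = CAGATACTACCATCCCGGTATTG
Complement it base by base (A<->T, C<->G), keeping left-to-right order:
  [0:5] CAGAT -> GTCTA
  [5:10] ACTAC -> TGATG
  [10:15] CATCC -> GTAGG
  [15:20] CGGTA -> GCCAT
  [20:23] TTG -> AAC
Concatenate: GTCTATGATGGTAGGGCCATAAC (length 23; written aligned with the template, i.e. 3'->5').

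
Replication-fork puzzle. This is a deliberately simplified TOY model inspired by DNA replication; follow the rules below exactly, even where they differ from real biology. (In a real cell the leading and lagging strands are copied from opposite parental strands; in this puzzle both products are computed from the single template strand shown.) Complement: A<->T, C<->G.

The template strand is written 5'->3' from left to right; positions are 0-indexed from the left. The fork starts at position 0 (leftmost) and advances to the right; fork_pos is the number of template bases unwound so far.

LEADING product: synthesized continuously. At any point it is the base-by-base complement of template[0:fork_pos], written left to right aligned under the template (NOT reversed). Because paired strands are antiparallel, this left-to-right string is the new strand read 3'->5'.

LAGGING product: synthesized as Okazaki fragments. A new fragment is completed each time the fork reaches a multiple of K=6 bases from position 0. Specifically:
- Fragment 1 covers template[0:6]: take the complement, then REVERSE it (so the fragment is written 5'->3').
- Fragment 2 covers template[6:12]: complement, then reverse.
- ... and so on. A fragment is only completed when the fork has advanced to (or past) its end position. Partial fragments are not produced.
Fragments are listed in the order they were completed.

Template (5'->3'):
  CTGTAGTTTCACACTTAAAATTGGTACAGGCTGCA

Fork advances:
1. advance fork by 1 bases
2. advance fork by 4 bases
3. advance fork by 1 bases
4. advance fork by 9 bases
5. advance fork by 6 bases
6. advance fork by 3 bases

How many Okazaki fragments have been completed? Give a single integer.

Answer: 4

Derivation:
Step 1: advance 1 -> fork_pos = 0 + 1 = 1. Next multiple of 6 is 6 (not reached); still 0 fragment(s).
Step 2: advance 4 -> fork_pos = 1 + 4 = 5. Next multiple of 6 is 6 (not reached); still 0 fragment(s).
Step 3: advance 1 -> fork_pos = 5 + 1 = 6. Reached multiple(s) of 6: 6 -> fragment 1 completed (1 total).
Step 4: advance 9 -> fork_pos = 6 + 9 = 15. Reached multiple(s) of 6: 12 -> fragment 2 completed (2 total).
Step 5: advance 6 -> fork_pos = 15 + 6 = 21. Reached multiple(s) of 6: 18 -> fragment 3 completed (3 total).
Step 6: advance 3 -> fork_pos = 21 + 3 = 24. Reached multiple(s) of 6: 24 -> fragment 4 completed (4 total).
Check: final fork_pos = 24; the multiples of 6 that are <= 24 are 6..24 -> 24 // 6 = 4 completed fragment(s).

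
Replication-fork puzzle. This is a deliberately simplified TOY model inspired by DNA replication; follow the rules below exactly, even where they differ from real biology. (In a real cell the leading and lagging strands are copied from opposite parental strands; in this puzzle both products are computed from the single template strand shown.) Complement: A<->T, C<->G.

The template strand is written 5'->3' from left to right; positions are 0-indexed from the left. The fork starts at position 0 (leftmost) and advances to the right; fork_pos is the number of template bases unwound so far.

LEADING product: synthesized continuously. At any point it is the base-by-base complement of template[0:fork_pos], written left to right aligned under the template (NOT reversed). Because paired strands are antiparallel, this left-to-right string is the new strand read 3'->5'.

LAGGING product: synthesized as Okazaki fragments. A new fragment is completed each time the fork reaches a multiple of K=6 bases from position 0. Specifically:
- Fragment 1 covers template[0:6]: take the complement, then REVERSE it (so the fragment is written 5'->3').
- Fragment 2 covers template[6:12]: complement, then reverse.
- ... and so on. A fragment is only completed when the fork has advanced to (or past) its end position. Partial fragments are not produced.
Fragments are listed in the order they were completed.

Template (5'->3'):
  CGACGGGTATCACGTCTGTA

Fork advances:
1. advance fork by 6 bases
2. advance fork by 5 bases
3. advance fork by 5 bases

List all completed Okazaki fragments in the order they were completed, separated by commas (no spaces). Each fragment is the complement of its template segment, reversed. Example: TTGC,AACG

Answer: CCGTCG,TGATAC

Derivation:
Step 1: advance 6 -> fork_pos = 0 + 6 = 6. Reached multiple(s) of 6: 6 -> fragment 1 completed (1 total).
Step 2: advance 5 -> fork_pos = 6 + 5 = 11. Next multiple of 6 is 12 (not reached); still 1 fragment(s).
Step 3: advance 5 -> fork_pos = 11 + 5 = 16. Reached multiple(s) of 6: 12 -> fragment 2 completed (2 total).
Final fork_pos = 16, so 2 fragment(s) are complete. Build each: template segment -> complement -> reverse.
Fragment 1: template[0:6] = CGACGG -> complement GCTGCC -> reversed CCGTCG
Fragment 2: template[6:12] = GTATCA -> complement CATAGT -> reversed TGATAC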